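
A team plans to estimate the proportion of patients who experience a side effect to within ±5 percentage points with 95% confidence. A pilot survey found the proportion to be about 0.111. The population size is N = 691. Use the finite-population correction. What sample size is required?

125

For a proportion with margin E = 0.05 at 95% confidence, z = 1.960.
n = p̂(1−p̂)(z/E)² = 0.111 × 0.889 × (1.960/0.05)² = 151.63 — call this n₀.
Finite-population correction with N = 691: n = n₀ / (1 + (n₀−1)/N) = 151.63 / 1.218 = 124.49
Round up: n = 125.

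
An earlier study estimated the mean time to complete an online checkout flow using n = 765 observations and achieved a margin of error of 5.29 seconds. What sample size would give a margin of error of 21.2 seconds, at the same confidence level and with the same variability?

Margin of error scales as 1/√n, so n₂ = n₁·(E₁/E₂)².
n₂ = 765 × (5.29/21.2)² = 765 × 0.06226 = 47.63
Round up: n₂ = 48.

n = 48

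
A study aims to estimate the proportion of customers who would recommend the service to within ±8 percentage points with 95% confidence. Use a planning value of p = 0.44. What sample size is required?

148

For a proportion with margin E = 0.08 at 95% confidence, z = 1.960.
n = p̂(1−p̂)(z/E)² = 0.44 × 0.56 × (1.960/0.08)² = 147.90
Round up: n = 148.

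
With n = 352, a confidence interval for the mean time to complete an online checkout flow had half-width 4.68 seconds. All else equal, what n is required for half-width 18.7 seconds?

23

Margin of error scales as 1/√n, so n₂ = n₁·(E₁/E₂)².
n₂ = 352 × (4.68/18.7)² = 352 × 0.06263 = 22.05
Round up: n₂ = 23.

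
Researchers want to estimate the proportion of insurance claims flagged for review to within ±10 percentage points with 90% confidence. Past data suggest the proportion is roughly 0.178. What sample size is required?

For a proportion with margin E = 0.1 at 90% confidence, z = 1.645.
n = p̂(1−p̂)(z/E)² = 0.178 × 0.822 × (1.645/0.1)² = 39.59
Round up: n = 40.

40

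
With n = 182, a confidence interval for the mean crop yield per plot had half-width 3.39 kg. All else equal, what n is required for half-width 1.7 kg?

724

Margin of error scales as 1/√n, so n₂ = n₁·(E₁/E₂)².
n₂ = 182 × (3.39/1.7)² = 182 × 3.977 = 723.81
Round up: n₂ = 724.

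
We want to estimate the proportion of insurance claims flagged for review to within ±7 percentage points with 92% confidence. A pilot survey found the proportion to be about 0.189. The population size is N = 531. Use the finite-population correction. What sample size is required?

For a proportion with margin E = 0.07 at 92% confidence, z = 1.751.
n = p̂(1−p̂)(z/E)² = 0.189 × 0.811 × (1.751/0.07)² = 95.91 — call this n₀.
Finite-population correction with N = 531: n = n₀ / (1 + (n₀−1)/N) = 95.91 / 1.179 = 81.35
Round up: n = 82.

82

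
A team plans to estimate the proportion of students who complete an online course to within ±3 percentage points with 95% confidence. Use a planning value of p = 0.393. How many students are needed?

For a proportion with margin E = 0.03 at 95% confidence, z = 1.960.
n = p̂(1−p̂)(z/E)² = 0.393 × 0.607 × (1.960/0.03)² = 1018.24
Round up: n = 1019.

n = 1019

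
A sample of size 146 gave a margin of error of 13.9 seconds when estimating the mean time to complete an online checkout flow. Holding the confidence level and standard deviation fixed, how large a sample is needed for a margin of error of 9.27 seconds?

Margin of error scales as 1/√n, so n₂ = n₁·(E₁/E₂)².
n₂ = 146 × (13.9/9.27)² = 146 × 2.248 = 328.21
Round up: n₂ = 329.

329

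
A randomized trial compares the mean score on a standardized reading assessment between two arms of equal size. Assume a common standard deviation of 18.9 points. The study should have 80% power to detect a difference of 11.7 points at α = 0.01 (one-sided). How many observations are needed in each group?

53 per group

For two equal groups, n per group = 2·((z_α + z_β)·σ/δ)².
z_α = 2.326; z_β = 0.842 (power 80%).
n = 2 × (3.168 × 18.9 / 11.7)² = 2 × 26.19 = 52.38
Round up: n = 53 per group.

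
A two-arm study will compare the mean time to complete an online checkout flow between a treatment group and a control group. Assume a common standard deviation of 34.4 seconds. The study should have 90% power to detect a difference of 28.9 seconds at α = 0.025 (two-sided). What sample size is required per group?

For two equal groups, n per group = 2·((z_{α/2} + z_β)·σ/δ)².
z_{α/2} = 2.241; z_β = 1.282 (power 90%).
n = 2 × (3.523 × 34.4 / 28.9)² = 2 × 17.59 = 35.18
Round up: n = 36 per group.

36 per group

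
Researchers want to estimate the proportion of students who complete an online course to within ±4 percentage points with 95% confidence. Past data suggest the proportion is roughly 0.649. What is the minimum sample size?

For a proportion with margin E = 0.04 at 95% confidence, z = 1.960.
n = p̂(1−p̂)(z/E)² = 0.649 × 0.351 × (1.960/0.04)² = 546.95
Round up: n = 547.

n = 547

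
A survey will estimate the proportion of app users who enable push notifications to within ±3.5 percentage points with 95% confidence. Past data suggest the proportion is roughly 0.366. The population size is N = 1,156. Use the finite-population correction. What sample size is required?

447

For a proportion with margin E = 0.035 at 95% confidence, z = 1.960.
n = p̂(1−p̂)(z/E)² = 0.366 × 0.634 × (1.960/0.035)² = 727.69 — call this n₀.
Finite-population correction with N = 1,156: n = n₀ / (1 + (n₀−1)/N) = 727.69 / 1.629 = 446.71
Round up: n = 447.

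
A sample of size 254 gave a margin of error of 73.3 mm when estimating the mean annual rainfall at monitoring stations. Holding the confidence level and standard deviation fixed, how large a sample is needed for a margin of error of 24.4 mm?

Margin of error scales as 1/√n, so n₂ = n₁·(E₁/E₂)².
n₂ = 254 × (73.3/24.4)² = 254 × 9.025 = 2292.35
Round up: n₂ = 2293.

2293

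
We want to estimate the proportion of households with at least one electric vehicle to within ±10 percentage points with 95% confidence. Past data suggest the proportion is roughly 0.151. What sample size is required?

For a proportion with margin E = 0.1 at 95% confidence, z = 1.960.
n = p̂(1−p̂)(z/E)² = 0.151 × 0.849 × (1.960/0.1)² = 49.25
Round up: n = 50.

50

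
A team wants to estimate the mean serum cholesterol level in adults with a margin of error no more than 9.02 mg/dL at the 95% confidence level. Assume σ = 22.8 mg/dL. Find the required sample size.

25

For a mean, the margin of error is E = z·σ/√n, so n = (zσ/E)².
At 95% confidence, z = 1.960.
n = (1.960 × 22.8 / 9.02)² = 24.55
Round up: n = 25.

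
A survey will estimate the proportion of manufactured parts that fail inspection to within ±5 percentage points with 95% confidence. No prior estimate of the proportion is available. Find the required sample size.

385

For a proportion with margin E = 0.05 at 95% confidence, z = 1.960.
With no prior estimate, use p = 0.5, which maximizes p(1−p) at 0.25.
n = 0.25 × (z/E)² = 0.25 × (1.960/0.05)² = 384.16
Round up: n = 385.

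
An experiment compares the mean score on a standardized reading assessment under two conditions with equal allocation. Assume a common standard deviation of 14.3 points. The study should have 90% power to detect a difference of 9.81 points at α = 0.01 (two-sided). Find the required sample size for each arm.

For two equal groups, n per group = 2·((z_{α/2} + z_β)·σ/δ)².
z_{α/2} = 2.576; z_β = 1.282 (power 90%).
n = 2 × (3.858 × 14.3 / 9.81)² = 2 × 31.63 = 63.26
Round up: n = 64 per group.

64 per group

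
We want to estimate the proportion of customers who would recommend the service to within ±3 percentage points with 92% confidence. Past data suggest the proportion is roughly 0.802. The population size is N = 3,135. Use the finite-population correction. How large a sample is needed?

462

For a proportion with margin E = 0.03 at 92% confidence, z = 1.751.
n = p̂(1−p̂)(z/E)² = 0.802 × 0.198 × (1.751/0.03)² = 540.97 — call this n₀.
Finite-population correction with N = 3,135: n = n₀ / (1 + (n₀−1)/N) = 540.97 / 1.172 = 461.58
Round up: n = 462.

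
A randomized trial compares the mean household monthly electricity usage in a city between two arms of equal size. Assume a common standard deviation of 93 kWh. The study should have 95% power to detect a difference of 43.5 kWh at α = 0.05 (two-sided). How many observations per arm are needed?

For two equal groups, n per group = 2·((z_{α/2} + z_β)·σ/δ)².
z_{α/2} = 1.960; z_β = 1.645 (power 95%).
n = 2 × (3.605 × 93 / 43.5)² = 2 × 59.40 = 118.80
Round up: n = 119 per group.

119 per group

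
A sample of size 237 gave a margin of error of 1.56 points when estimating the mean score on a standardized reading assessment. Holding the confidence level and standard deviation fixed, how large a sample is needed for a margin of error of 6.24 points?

n = 15

Margin of error scales as 1/√n, so n₂ = n₁·(E₁/E₂)².
n₂ = 237 × (1.56/6.24)² = 237 × 0.0625 = 14.81
Round up: n₂ = 15.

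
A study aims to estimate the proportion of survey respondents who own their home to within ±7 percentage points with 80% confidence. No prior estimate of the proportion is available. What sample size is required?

For a proportion with margin E = 0.07 at 80% confidence, z = 1.282.
With no prior estimate, use p = 0.5, which maximizes p(1−p) at 0.25.
n = 0.25 × (z/E)² = 0.25 × (1.282/0.07)² = 83.85
Round up: n = 84.

n = 84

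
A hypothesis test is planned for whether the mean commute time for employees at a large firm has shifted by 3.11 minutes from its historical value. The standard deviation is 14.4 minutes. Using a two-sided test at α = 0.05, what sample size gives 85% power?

193

For a one-sample z-test, n = ((z_{α/2} + z_β)·σ/δ)².
z_{α/2} = 1.960 (two-sided α = 0.05); z_β = 1.036 (power 85% → β = 0.15).
n = (2.996 × 14.4 / 3.11)² = 192.44
Round up: n = 193.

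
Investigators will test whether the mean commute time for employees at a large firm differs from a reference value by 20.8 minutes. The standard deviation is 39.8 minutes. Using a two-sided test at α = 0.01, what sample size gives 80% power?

43

For a one-sample z-test, n = ((z_{α/2} + z_β)·σ/δ)².
z_{α/2} = 2.576 (two-sided α = 0.01); z_β = 0.842 (power 80% → β = 0.2).
n = (3.418 × 39.8 / 20.8)² = 42.77
Round up: n = 43.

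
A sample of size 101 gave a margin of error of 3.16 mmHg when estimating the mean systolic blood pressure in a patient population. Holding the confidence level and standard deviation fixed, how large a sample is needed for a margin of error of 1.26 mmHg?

Margin of error scales as 1/√n, so n₂ = n₁·(E₁/E₂)².
n₂ = 101 × (3.16/1.26)² = 101 × 6.29 = 635.29
Round up: n₂ = 636.

636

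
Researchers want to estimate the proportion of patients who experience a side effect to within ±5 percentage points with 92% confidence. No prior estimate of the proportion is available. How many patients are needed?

307

For a proportion with margin E = 0.05 at 92% confidence, z = 1.751.
With no prior estimate, use p = 0.5, which maximizes p(1−p) at 0.25.
n = 0.25 × (z/E)² = 0.25 × (1.751/0.05)² = 306.60
Round up: n = 307.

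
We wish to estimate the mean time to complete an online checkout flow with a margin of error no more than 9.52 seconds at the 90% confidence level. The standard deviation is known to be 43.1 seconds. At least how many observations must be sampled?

For a mean, the margin of error is E = z·σ/√n, so n = (zσ/E)².
At 90% confidence, z = 1.645.
n = (1.645 × 43.1 / 9.52)² = 55.46
Round up: n = 56.

n = 56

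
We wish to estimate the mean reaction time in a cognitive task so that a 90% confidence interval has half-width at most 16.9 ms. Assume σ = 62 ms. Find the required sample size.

For a mean, the margin of error is E = z·σ/√n, so n = (zσ/E)².
At 90% confidence, z = 1.645.
n = (1.645 × 62 / 16.9)² = 36.42
Round up: n = 37.

37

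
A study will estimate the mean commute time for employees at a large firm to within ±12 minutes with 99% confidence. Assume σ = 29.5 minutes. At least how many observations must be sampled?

For a mean, the margin of error is E = z·σ/√n, so n = (zσ/E)².
At 99% confidence, z = 2.576.
n = (2.576 × 29.5 / 12)² = 40.10
Round up: n = 41.

n = 41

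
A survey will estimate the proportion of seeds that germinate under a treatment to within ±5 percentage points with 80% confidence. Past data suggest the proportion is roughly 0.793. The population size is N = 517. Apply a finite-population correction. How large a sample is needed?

For a proportion with margin E = 0.05 at 80% confidence, z = 1.282.
n = p̂(1−p̂)(z/E)² = 0.793 × 0.207 × (1.282/0.05)² = 107.91 — call this n₀.
Finite-population correction with N = 517: n = n₀ / (1 + (n₀−1)/N) = 107.91 / 1.207 = 89.40
Round up: n = 90.

90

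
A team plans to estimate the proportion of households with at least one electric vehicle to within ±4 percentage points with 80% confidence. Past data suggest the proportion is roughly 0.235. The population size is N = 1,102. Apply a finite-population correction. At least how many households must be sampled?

For a proportion with margin E = 0.04 at 80% confidence, z = 1.282.
n = p̂(1−p̂)(z/E)² = 0.235 × 0.765 × (1.282/0.04)² = 184.67 — call this n₀.
Finite-population correction with N = 1,102: n = n₀ / (1 + (n₀−1)/N) = 184.67 / 1.167 = 158.24
Round up: n = 159.

159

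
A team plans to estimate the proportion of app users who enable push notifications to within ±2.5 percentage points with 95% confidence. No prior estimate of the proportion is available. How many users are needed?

For a proportion with margin E = 0.025 at 95% confidence, z = 1.960.
With no prior estimate, use p = 0.5, which maximizes p(1−p) at 0.25.
n = 0.25 × (z/E)² = 0.25 × (1.960/0.025)² = 1536.64
Round up: n = 1537.

1537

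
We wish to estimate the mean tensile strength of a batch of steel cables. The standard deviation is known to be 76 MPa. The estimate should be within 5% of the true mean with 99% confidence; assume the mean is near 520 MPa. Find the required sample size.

For a mean, the margin of error is E = z·σ/√n, so n = (zσ/E)².
At 99% confidence, z = 2.576.
E = 5% of 520 = 26 MPa.
n = (2.576 × 76 / 26)² = 56.70
Round up: n = 57.

57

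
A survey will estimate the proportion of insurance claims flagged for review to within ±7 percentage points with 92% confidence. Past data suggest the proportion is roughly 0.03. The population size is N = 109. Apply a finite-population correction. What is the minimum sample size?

For a proportion with margin E = 0.07 at 92% confidence, z = 1.751.
n = p̂(1−p̂)(z/E)² = 0.03 × 0.97 × (1.751/0.07)² = 18.21 — call this n₀.
Finite-population correction with N = 109: n = n₀ / (1 + (n₀−1)/N) = 18.21 / 1.158 = 15.73
Round up: n = 16.

16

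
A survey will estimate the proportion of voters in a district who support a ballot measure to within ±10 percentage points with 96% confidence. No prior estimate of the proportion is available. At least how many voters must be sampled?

106

For a proportion with margin E = 0.1 at 96% confidence, z = 2.054.
With no prior estimate, use p = 0.5, which maximizes p(1−p) at 0.25.
n = 0.25 × (z/E)² = 0.25 × (2.054/0.1)² = 105.47
Round up: n = 106.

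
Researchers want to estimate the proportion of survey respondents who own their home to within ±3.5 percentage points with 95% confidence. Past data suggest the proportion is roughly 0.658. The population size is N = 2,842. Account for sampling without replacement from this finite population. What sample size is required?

566

For a proportion with margin E = 0.035 at 95% confidence, z = 1.960.
n = p̂(1−p̂)(z/E)² = 0.658 × 0.342 × (1.960/0.035)² = 705.71 — call this n₀.
Finite-population correction with N = 2,842: n = n₀ / (1 + (n₀−1)/N) = 705.71 / 1.248 = 565.47
Round up: n = 566.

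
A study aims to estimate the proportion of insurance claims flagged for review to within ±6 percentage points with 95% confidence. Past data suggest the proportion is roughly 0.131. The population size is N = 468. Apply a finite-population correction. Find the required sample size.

97

For a proportion with margin E = 0.06 at 95% confidence, z = 1.960.
n = p̂(1−p̂)(z/E)² = 0.131 × 0.869 × (1.960/0.06)² = 121.48 — call this n₀.
Finite-population correction with N = 468: n = n₀ / (1 + (n₀−1)/N) = 121.48 / 1.257 = 96.64
Round up: n = 97.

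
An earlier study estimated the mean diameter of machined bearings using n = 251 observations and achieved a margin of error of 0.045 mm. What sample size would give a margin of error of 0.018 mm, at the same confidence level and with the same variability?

1569

Margin of error scales as 1/√n, so n₂ = n₁·(E₁/E₂)².
n₂ = 251 × (0.045/0.018)² = 251 × 6.25 = 1568.75
Round up: n₂ = 1569.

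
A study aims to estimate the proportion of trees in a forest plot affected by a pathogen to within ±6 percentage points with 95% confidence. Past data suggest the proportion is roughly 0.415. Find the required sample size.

For a proportion with margin E = 0.06 at 95% confidence, z = 1.960.
n = p̂(1−p̂)(z/E)² = 0.415 × 0.585 × (1.960/0.06)² = 259.07
Round up: n = 260.

260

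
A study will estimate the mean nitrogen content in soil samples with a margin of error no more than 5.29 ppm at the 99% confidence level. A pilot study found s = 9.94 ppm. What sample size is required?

For a mean, the margin of error is E = z·σ/√n, so n = (zσ/E)².
At 99% confidence, z = 2.576.
n = (2.576 × 9.94 / 5.29)² = 23.43
Round up: n = 24.

n = 24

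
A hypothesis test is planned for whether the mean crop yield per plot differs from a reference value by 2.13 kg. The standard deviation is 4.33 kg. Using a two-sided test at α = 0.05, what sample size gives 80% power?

33

For a one-sample z-test, n = ((z_{α/2} + z_β)·σ/δ)².
z_{α/2} = 1.960 (two-sided α = 0.05); z_β = 0.842 (power 80% → β = 0.2).
n = (2.802 × 4.33 / 2.13)² = 32.45
Round up: n = 33.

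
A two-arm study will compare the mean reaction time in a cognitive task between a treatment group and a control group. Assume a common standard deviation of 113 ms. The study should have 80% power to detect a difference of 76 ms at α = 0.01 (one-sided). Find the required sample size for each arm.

45 per group

For two equal groups, n per group = 2·((z_α + z_β)·σ/δ)².
z_α = 2.326; z_β = 0.842 (power 80%).
n = 2 × (3.168 × 113 / 76)² = 2 × 22.19 = 44.38
Round up: n = 45 per group.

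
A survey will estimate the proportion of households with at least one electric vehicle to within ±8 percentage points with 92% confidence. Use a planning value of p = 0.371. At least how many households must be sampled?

For a proportion with margin E = 0.08 at 92% confidence, z = 1.751.
n = p̂(1−p̂)(z/E)² = 0.371 × 0.629 × (1.751/0.08)² = 111.79
Round up: n = 112.

n = 112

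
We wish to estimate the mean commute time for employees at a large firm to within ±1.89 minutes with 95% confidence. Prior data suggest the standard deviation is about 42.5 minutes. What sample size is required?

1943

For a mean, the margin of error is E = z·σ/√n, so n = (zσ/E)².
At 95% confidence, z = 1.960.
n = (1.960 × 42.5 / 1.89)² = 1942.52
Round up: n = 1943.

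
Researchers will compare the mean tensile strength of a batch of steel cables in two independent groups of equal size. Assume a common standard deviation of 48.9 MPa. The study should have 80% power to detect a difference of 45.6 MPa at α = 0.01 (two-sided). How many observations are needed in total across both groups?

54 total

For two equal groups, n per group = 2·((z_{α/2} + z_β)·σ/δ)².
z_{α/2} = 2.576; z_β = 0.842 (power 80%).
n = 2 × (3.418 × 48.9 / 45.6)² = 2 × 13.43 = 26.86
Round up: n = 27 per group.
Total across both groups: 2 × 27 = 54.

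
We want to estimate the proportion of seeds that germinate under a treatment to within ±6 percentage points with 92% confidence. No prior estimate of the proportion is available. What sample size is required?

n = 213

For a proportion with margin E = 0.06 at 92% confidence, z = 1.751.
With no prior estimate, use p = 0.5, which maximizes p(1−p) at 0.25.
n = 0.25 × (z/E)² = 0.25 × (1.751/0.06)² = 212.92
Round up: n = 213.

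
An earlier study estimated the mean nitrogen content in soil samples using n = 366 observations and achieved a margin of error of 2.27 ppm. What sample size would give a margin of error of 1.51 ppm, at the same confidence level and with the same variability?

n = 828

Margin of error scales as 1/√n, so n₂ = n₁·(E₁/E₂)².
n₂ = 366 × (2.27/1.51)² = 366 × 2.26 = 827.16
Round up: n₂ = 828.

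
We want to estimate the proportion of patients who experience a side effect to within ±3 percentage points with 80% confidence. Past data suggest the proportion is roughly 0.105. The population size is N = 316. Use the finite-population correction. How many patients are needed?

n = 112

For a proportion with margin E = 0.03 at 80% confidence, z = 1.282.
n = p̂(1−p̂)(z/E)² = 0.105 × 0.895 × (1.282/0.03)² = 171.61 — call this n₀.
Finite-population correction with N = 316: n = n₀ / (1 + (n₀−1)/N) = 171.61 / 1.54 = 111.44
Round up: n = 112.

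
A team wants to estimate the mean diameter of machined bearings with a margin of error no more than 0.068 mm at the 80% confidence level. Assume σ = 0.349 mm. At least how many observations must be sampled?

For a mean, the margin of error is E = z·σ/√n, so n = (zσ/E)².
At 80% confidence, z = 1.282.
n = (1.282 × 0.349 / 0.068)² = 43.29
Round up: n = 44.

44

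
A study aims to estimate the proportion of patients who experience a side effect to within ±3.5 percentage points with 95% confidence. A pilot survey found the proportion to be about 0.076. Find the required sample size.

221

For a proportion with margin E = 0.035 at 95% confidence, z = 1.960.
n = p̂(1−p̂)(z/E)² = 0.076 × 0.924 × (1.960/0.035)² = 220.22
Round up: n = 221.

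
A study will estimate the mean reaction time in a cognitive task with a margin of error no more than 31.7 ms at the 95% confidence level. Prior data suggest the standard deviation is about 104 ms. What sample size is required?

For a mean, the margin of error is E = z·σ/√n, so n = (zσ/E)².
At 95% confidence, z = 1.960.
n = (1.960 × 104 / 31.7)² = 41.35
Round up: n = 42.

n = 42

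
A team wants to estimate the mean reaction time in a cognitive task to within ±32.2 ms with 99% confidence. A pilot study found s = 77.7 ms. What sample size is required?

n = 39

For a mean, the margin of error is E = z·σ/√n, so n = (zσ/E)².
At 99% confidence, z = 2.576.
n = (2.576 × 77.7 / 32.2)² = 38.64
Round up: n = 39.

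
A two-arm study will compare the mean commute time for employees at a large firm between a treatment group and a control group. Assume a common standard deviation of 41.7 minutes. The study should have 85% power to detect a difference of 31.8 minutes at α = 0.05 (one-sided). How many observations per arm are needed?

25 per group

For two equal groups, n per group = 2·((z_α + z_β)·σ/δ)².
z_α = 1.645; z_β = 1.036 (power 85%).
n = 2 × (2.681 × 41.7 / 31.8)² = 2 × 12.36 = 24.72
Round up: n = 25 per group.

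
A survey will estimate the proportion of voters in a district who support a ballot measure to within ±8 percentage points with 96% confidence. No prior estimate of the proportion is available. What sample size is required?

For a proportion with margin E = 0.08 at 96% confidence, z = 2.054.
With no prior estimate, use p = 0.5, which maximizes p(1−p) at 0.25.
n = 0.25 × (z/E)² = 0.25 × (2.054/0.08)² = 164.80
Round up: n = 165.

165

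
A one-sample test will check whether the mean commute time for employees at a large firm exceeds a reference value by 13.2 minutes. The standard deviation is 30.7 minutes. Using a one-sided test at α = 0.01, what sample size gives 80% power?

For a one-sample z-test, n = ((z_α + z_β)·σ/δ)².
z_α = 2.326 (one-sided α = 0.01); z_β = 0.842 (power 80% → β = 0.2).
n = (3.168 × 30.7 / 13.2)² = 54.29
Round up: n = 55.

n = 55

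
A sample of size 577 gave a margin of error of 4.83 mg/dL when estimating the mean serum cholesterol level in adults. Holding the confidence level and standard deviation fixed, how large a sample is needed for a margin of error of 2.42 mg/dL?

n = 2299

Margin of error scales as 1/√n, so n₂ = n₁·(E₁/E₂)².
n₂ = 577 × (4.83/2.42)² = 577 × 3.983 = 2298.19
Round up: n₂ = 2299.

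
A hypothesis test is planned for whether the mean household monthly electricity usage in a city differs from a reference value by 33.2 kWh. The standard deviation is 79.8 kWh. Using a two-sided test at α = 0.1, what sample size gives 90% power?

50

For a one-sample z-test, n = ((z_{α/2} + z_β)·σ/δ)².
z_{α/2} = 1.645 (two-sided α = 0.1); z_β = 1.282 (power 90% → β = 0.1).
n = (2.927 × 79.8 / 33.2)² = 49.50
Round up: n = 50.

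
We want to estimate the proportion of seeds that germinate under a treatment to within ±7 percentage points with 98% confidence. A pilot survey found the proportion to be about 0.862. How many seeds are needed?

132

For a proportion with margin E = 0.07 at 98% confidence, z = 2.326.
n = p̂(1−p̂)(z/E)² = 0.862 × 0.138 × (2.326/0.07)² = 131.34
Round up: n = 132.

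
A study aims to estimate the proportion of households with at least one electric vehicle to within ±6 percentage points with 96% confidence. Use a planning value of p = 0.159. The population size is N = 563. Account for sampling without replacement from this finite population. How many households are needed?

For a proportion with margin E = 0.06 at 96% confidence, z = 2.054.
n = p̂(1−p̂)(z/E)² = 0.159 × 0.841 × (2.054/0.06)² = 156.71 — call this n₀.
Finite-population correction with N = 563: n = n₀ / (1 + (n₀−1)/N) = 156.71 / 1.277 = 122.72
Round up: n = 123.

123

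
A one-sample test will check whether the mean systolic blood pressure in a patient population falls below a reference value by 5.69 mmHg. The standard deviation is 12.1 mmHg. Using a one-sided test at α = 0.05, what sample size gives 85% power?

For a one-sample z-test, n = ((z_α + z_β)·σ/δ)².
z_α = 1.645 (one-sided α = 0.05); z_β = 1.036 (power 85% → β = 0.15).
n = (2.681 × 12.1 / 5.69)² = 32.50
Round up: n = 33.

33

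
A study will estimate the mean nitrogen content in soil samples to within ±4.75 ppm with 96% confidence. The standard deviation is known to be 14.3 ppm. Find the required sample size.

39

For a mean, the margin of error is E = z·σ/√n, so n = (zσ/E)².
At 96% confidence, z = 2.054.
n = (2.054 × 14.3 / 4.75)² = 38.24
Round up: n = 39.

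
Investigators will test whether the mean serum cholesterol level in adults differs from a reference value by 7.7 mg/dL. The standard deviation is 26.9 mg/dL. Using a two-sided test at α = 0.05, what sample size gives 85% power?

110

For a one-sample z-test, n = ((z_{α/2} + z_β)·σ/δ)².
z_{α/2} = 1.960 (two-sided α = 0.05); z_β = 1.036 (power 85% → β = 0.15).
n = (2.996 × 26.9 / 7.7)² = 109.55
Round up: n = 110.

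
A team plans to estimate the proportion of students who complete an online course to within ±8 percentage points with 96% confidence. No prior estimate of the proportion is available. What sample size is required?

For a proportion with margin E = 0.08 at 96% confidence, z = 2.054.
With no prior estimate, use p = 0.5, which maximizes p(1−p) at 0.25.
n = 0.25 × (z/E)² = 0.25 × (2.054/0.08)² = 164.80
Round up: n = 165.

165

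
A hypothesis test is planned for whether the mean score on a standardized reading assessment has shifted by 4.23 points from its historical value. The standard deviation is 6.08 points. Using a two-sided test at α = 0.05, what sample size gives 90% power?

22

For a one-sample z-test, n = ((z_{α/2} + z_β)·σ/δ)².
z_{α/2} = 1.960 (two-sided α = 0.05); z_β = 1.282 (power 90% → β = 0.1).
n = (3.242 × 6.08 / 4.23)² = 21.71
Round up: n = 22.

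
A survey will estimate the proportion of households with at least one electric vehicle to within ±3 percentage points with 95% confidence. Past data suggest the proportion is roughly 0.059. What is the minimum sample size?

For a proportion with margin E = 0.03 at 95% confidence, z = 1.960.
n = p̂(1−p̂)(z/E)² = 0.059 × 0.941 × (1.960/0.03)² = 236.98
Round up: n = 237.

237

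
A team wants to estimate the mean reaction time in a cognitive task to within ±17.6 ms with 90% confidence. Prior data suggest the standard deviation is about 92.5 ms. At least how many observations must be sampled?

75

For a mean, the margin of error is E = z·σ/√n, so n = (zσ/E)².
At 90% confidence, z = 1.645.
n = (1.645 × 92.5 / 17.6)² = 74.75
Round up: n = 75.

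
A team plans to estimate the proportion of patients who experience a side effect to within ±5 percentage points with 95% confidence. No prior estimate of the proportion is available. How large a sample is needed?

For a proportion with margin E = 0.05 at 95% confidence, z = 1.960.
With no prior estimate, use p = 0.5, which maximizes p(1−p) at 0.25.
n = 0.25 × (z/E)² = 0.25 × (1.960/0.05)² = 384.16
Round up: n = 385.

385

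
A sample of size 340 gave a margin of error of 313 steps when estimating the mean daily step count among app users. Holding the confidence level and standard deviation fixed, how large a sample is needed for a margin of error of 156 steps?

1369

Margin of error scales as 1/√n, so n₂ = n₁·(E₁/E₂)².
n₂ = 340 × (313/156)² = 340 × 4.026 = 1368.84
Round up: n₂ = 1369.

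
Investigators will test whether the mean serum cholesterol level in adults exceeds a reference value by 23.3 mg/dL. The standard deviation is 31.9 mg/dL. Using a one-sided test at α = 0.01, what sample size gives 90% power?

n = 25

For a one-sample z-test, n = ((z_α + z_β)·σ/δ)².
z_α = 2.326 (one-sided α = 0.01); z_β = 1.282 (power 90% → β = 0.1).
n = (3.608 × 31.9 / 23.3)² = 24.40
Round up: n = 25.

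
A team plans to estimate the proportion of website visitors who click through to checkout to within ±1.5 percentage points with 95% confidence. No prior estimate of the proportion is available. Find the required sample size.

For a proportion with margin E = 0.015 at 95% confidence, z = 1.960.
With no prior estimate, use p = 0.5, which maximizes p(1−p) at 0.25.
n = 0.25 × (z/E)² = 0.25 × (1.960/0.015)² = 4268.44
Round up: n = 4269.

4269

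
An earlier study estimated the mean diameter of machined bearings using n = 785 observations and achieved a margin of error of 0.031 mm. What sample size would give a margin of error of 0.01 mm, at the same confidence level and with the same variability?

Margin of error scales as 1/√n, so n₂ = n₁·(E₁/E₂)².
n₂ = 785 × (0.031/0.01)² = 785 × 9.61 = 7543.85
Round up: n₂ = 7544.

n = 7544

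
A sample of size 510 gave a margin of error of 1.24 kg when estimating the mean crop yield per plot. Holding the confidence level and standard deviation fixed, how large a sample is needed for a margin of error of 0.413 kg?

4598

Margin of error scales as 1/√n, so n₂ = n₁·(E₁/E₂)².
n₂ = 510 × (1.24/0.413)² = 510 × 9.015 = 4597.65
Round up: n₂ = 4598.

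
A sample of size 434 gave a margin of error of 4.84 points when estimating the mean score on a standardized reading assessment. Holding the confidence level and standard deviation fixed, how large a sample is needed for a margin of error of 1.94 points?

2702

Margin of error scales as 1/√n, so n₂ = n₁·(E₁/E₂)².
n₂ = 434 × (4.84/1.94)² = 434 × 6.224 = 2701.22
Round up: n₂ = 2702.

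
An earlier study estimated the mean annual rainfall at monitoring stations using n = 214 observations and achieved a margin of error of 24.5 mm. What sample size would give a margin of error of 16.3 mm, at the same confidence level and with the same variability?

Margin of error scales as 1/√n, so n₂ = n₁·(E₁/E₂)².
n₂ = 214 × (24.5/16.3)² = 214 × 2.259 = 483.43
Round up: n₂ = 484.

484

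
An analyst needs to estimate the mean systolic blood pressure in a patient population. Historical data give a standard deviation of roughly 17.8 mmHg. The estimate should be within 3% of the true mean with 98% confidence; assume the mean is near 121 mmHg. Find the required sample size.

131

For a mean, the margin of error is E = z·σ/√n, so n = (zσ/E)².
At 98% confidence, z = 2.326.
E = 3% of 121 = 3.63 mmHg.
n = (2.326 × 17.8 / 3.63)² = 130.09
Round up: n = 131.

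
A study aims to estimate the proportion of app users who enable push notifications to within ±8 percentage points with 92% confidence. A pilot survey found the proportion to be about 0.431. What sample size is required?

For a proportion with margin E = 0.08 at 92% confidence, z = 1.751.
n = p̂(1−p̂)(z/E)² = 0.431 × 0.569 × (1.751/0.08)² = 117.48
Round up: n = 118.

n = 118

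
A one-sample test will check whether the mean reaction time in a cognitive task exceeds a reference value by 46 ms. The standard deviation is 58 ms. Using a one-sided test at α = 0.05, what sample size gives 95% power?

n = 18

For a one-sample z-test, n = ((z_α + z_β)·σ/δ)².
z_α = 1.645 (one-sided α = 0.05); z_β = 1.645 (power 95% → β = 0.05).
n = (3.290 × 58 / 46)² = 17.21
Round up: n = 18.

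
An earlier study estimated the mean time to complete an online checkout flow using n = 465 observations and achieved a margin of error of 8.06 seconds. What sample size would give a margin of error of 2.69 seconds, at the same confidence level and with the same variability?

4175

Margin of error scales as 1/√n, so n₂ = n₁·(E₁/E₂)².
n₂ = 465 × (8.06/2.69)² = 465 × 8.978 = 4174.77
Round up: n₂ = 4175.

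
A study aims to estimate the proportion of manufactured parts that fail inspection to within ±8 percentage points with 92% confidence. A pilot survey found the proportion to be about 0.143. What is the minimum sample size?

n = 59

For a proportion with margin E = 0.08 at 92% confidence, z = 1.751.
n = p̂(1−p̂)(z/E)² = 0.143 × 0.857 × (1.751/0.08)² = 58.71
Round up: n = 59.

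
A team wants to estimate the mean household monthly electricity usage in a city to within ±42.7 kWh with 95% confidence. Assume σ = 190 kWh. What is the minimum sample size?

77

For a mean, the margin of error is E = z·σ/√n, so n = (zσ/E)².
At 95% confidence, z = 1.960.
n = (1.960 × 190 / 42.7)² = 76.06
Round up: n = 77.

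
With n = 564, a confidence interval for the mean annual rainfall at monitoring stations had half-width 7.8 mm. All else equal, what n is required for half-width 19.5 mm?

n = 91

Margin of error scales as 1/√n, so n₂ = n₁·(E₁/E₂)².
n₂ = 564 × (7.8/19.5)² = 564 × 0.16 = 90.24
Round up: n₂ = 91.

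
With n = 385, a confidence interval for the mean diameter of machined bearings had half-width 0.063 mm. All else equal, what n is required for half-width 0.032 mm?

Margin of error scales as 1/√n, so n₂ = n₁·(E₁/E₂)².
n₂ = 385 × (0.063/0.032)² = 385 × 3.876 = 1492.26
Round up: n₂ = 1493.

1493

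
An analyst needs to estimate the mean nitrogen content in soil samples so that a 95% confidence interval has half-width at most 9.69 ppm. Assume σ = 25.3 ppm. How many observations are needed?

For a mean, the margin of error is E = z·σ/√n, so n = (zσ/E)².
At 95% confidence, z = 1.960.
n = (1.960 × 25.3 / 9.69)² = 26.19
Round up: n = 27.

27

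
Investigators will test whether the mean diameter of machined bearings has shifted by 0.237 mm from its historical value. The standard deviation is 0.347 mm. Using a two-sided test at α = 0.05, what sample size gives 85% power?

n = 20

For a one-sample z-test, n = ((z_{α/2} + z_β)·σ/δ)².
z_{α/2} = 1.960 (two-sided α = 0.05); z_β = 1.036 (power 85% → β = 0.15).
n = (2.996 × 0.347 / 0.237)² = 19.24
Round up: n = 20.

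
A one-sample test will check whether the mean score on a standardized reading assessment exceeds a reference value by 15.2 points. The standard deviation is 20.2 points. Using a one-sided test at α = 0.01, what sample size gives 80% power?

18

For a one-sample z-test, n = ((z_α + z_β)·σ/δ)².
z_α = 2.326 (one-sided α = 0.01); z_β = 0.842 (power 80% → β = 0.2).
n = (3.168 × 20.2 / 15.2)² = 17.72
Round up: n = 18.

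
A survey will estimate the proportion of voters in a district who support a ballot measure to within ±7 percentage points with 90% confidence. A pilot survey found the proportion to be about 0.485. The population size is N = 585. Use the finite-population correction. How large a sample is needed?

112

For a proportion with margin E = 0.07 at 90% confidence, z = 1.645.
n = p̂(1−p̂)(z/E)² = 0.485 × 0.515 × (1.645/0.07)² = 137.94 — call this n₀.
Finite-population correction with N = 585: n = n₀ / (1 + (n₀−1)/N) = 137.94 / 1.234 = 111.78
Round up: n = 112.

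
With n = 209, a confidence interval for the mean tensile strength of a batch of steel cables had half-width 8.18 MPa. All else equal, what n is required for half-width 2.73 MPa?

n = 1877

Margin of error scales as 1/√n, so n₂ = n₁·(E₁/E₂)².
n₂ = 209 × (8.18/2.73)² = 209 × 8.978 = 1876.40
Round up: n₂ = 1877.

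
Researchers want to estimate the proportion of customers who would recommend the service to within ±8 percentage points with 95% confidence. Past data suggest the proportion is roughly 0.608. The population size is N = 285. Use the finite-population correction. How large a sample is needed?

For a proportion with margin E = 0.08 at 95% confidence, z = 1.960.
n = p̂(1−p̂)(z/E)² = 0.608 × 0.392 × (1.960/0.08)² = 143.06 — call this n₀.
Finite-population correction with N = 285: n = n₀ / (1 + (n₀−1)/N) = 143.06 / 1.498 = 95.50
Round up: n = 96.

96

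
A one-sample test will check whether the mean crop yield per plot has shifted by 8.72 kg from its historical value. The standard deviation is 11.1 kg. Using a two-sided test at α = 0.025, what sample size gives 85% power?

For a one-sample z-test, n = ((z_{α/2} + z_β)·σ/δ)².
z_{α/2} = 2.241 (two-sided α = 0.025); z_β = 1.036 (power 85% → β = 0.15).
n = (3.277 × 11.1 / 8.72)² = 17.40
Round up: n = 18.

18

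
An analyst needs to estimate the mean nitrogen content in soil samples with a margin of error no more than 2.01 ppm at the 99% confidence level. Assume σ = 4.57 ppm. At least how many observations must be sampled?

For a mean, the margin of error is E = z·σ/√n, so n = (zσ/E)².
At 99% confidence, z = 2.576.
n = (2.576 × 4.57 / 2.01)² = 34.30
Round up: n = 35.

35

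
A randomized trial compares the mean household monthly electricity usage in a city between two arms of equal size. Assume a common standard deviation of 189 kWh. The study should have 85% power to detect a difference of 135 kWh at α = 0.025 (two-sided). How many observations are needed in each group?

43 per group

For two equal groups, n per group = 2·((z_{α/2} + z_β)·σ/δ)².
z_{α/2} = 2.241; z_β = 1.036 (power 85%).
n = 2 × (3.277 × 189 / 135)² = 2 × 21.05 = 42.10
Round up: n = 43 per group.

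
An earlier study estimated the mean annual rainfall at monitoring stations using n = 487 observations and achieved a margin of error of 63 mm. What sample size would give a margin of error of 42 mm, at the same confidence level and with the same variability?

Margin of error scales as 1/√n, so n₂ = n₁·(E₁/E₂)².
n₂ = 487 × (63/42)² = 487 × 2.25 = 1095.75
Round up: n₂ = 1096.

1096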